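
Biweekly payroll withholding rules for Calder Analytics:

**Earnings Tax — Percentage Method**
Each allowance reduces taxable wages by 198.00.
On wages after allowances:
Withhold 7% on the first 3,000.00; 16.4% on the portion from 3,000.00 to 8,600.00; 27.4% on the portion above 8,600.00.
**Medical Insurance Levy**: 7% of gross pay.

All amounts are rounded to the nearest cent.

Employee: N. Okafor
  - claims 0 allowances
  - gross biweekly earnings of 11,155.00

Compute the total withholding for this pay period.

Earnings Tax: taxable = 11,155.00
  1,128.40 + 27.4% × (11,155.00 − 8,600.00) = 1,128.40 + 27.4% × 2,555.00 = 1,828.47
Medical Insurance Levy: 7% × 11,155.00 = 780.85
Total: 1,828.47 + 780.85 = 2,609.32

2,609.32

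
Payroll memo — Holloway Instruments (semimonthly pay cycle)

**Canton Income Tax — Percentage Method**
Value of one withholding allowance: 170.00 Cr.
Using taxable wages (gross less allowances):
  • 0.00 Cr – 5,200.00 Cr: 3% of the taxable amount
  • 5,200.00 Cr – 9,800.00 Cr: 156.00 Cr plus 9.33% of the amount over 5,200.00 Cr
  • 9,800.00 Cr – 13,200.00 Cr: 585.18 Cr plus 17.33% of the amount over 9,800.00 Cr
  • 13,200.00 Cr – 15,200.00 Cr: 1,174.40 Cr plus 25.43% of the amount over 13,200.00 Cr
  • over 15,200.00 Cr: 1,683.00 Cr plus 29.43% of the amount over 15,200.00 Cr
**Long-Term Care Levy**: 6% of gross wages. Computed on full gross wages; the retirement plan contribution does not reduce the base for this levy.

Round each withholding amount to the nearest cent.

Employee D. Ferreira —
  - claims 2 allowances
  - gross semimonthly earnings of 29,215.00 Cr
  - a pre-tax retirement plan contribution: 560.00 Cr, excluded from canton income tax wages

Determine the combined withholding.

Canton Income Tax: taxable = 29,215.00 Cr − 560.00 Cr − 2×170.00 Cr = 28,315.00 Cr
  1,683.00 Cr + 29.43% × (28,315.00 Cr − 15,200.00 Cr) = 1,683.00 Cr + 29.43% × 13,115.00 Cr = 5,542.74 Cr
Long-Term Care Levy: 6% × 29,215.00 Cr = 1,752.90 Cr
Total: 5,542.74 Cr + 1,752.90 Cr = 7,295.64 Cr

7,295.64 Cr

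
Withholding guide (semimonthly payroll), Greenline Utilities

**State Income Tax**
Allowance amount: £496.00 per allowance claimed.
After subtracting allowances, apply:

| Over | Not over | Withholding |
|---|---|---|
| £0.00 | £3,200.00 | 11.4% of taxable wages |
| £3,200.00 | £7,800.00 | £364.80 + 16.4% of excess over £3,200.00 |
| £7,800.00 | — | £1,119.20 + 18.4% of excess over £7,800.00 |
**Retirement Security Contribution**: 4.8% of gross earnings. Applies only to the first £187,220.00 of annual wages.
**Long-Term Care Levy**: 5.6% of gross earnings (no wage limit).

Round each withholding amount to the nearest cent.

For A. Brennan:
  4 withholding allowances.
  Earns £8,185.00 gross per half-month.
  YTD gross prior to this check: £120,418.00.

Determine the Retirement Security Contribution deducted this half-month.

£392.88

Retirement Security Contribution: 4.8% × £8,185.00 = £392.88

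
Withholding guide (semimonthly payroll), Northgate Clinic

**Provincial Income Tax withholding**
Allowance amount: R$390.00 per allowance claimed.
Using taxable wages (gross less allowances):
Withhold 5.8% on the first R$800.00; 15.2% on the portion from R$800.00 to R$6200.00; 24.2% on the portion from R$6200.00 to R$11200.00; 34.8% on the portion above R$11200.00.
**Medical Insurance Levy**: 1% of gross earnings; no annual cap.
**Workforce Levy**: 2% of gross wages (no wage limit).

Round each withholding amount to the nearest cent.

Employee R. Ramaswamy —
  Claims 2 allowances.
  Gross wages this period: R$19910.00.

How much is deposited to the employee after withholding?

R$14475.86

Provincial Income Tax: taxable = R$19910.00 − 2×R$390.00 = R$19130.00
  R$2077.20 + 34.8% × (R$19130.00 − R$11200.00) = R$2077.20 + 34.8% × R$7930.00 = R$4836.84
Medical Insurance Levy: 1% × R$19910.00 = R$199.10
Workforce Levy: 2% × R$19910.00 = R$398.20
Total withheld: R$4836.84 + R$199.10 + R$398.20 = R$5434.14
Net pay: R$19910.00 − R$5434.14 = R$14475.86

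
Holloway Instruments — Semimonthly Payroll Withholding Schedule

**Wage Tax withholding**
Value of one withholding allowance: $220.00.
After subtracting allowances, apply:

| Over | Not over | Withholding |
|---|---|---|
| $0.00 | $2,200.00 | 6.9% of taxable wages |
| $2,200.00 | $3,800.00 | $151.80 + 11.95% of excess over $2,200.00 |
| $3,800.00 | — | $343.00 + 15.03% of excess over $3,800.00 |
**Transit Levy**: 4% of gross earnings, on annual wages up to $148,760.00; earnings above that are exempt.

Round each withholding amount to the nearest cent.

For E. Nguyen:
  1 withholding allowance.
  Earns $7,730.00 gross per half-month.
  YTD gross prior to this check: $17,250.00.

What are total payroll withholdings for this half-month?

$1,209.81

Wage Tax: taxable = $7,730.00 − 1×$220.00 = $7,510.00
  $343.00 + 15.03% × ($7,510.00 − $3,800.00) = $343.00 + 15.03% × $3,710.00 = $900.61
Transit Levy: 4% × $7,730.00 = $309.20
Total: $900.61 + $309.20 = $1,209.81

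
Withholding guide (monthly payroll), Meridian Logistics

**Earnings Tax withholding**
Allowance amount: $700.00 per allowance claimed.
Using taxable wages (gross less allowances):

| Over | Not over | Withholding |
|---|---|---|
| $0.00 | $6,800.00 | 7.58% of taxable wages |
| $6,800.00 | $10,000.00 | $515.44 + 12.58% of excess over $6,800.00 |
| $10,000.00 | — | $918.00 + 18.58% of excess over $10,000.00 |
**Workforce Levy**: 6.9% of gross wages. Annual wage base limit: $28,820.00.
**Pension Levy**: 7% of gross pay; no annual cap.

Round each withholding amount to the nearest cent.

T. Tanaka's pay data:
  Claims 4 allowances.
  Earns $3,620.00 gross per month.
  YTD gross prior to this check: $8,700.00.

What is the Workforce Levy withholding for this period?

Workforce Levy: 6.9% × $3,620.00 = $249.78

$249.78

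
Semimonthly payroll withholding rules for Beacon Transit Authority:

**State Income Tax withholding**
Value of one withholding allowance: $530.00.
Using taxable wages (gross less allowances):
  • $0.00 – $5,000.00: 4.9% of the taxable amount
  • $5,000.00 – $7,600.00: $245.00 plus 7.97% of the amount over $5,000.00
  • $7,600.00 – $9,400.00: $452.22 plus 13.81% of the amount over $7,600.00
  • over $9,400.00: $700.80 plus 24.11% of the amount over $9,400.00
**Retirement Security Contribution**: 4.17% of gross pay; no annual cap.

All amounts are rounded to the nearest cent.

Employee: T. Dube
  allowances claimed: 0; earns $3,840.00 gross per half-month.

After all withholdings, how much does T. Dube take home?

$3,491.71

State Income Tax: taxable = $3,840.00
  4.9% × $3,840.00 = $188.16
Retirement Security Contribution: 4.17% × $3,840.00 = $160.13
Total withheld: $188.16 + $160.13 = $348.29
Net pay: $3,840.00 − $348.29 = $3,491.71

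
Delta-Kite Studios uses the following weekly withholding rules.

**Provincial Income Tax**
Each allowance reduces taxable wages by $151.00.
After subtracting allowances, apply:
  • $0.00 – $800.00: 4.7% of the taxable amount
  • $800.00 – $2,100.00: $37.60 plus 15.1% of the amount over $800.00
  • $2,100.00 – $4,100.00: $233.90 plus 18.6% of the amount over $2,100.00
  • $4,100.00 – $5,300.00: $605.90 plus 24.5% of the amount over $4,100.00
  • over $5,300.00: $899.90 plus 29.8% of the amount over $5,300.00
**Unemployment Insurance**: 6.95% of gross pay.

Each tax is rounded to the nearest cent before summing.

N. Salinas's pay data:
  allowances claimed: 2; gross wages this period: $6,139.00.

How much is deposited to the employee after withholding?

Provincial Income Tax: taxable = $6,139.00 − 2×$151.00 = $5,837.00
  $899.90 + 29.8% × ($5,837.00 − $5,300.00) = $899.90 + 29.8% × $537.00 = $1,059.93
Unemployment Insurance: 6.95% × $6,139.00 = $426.66
Total withheld: $1,059.93 + $426.66 = $1,486.59
Net pay: $6,139.00 − $1,486.59 = $4,652.41

$4,652.41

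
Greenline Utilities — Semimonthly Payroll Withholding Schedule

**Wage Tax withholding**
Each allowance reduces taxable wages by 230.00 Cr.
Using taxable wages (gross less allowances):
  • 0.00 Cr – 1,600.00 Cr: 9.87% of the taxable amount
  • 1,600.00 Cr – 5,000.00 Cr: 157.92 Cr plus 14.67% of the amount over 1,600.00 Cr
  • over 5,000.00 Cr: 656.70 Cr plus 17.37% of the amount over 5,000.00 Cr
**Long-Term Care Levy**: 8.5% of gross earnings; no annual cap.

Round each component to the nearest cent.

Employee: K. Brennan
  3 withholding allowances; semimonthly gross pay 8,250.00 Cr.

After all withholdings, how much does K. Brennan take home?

6,447.38 Cr

Wage Tax: taxable = 8,250.00 Cr − 3×230.00 Cr = 7,560.00 Cr
  656.70 Cr + 17.37% × (7,560.00 Cr − 5,000.00 Cr) = 656.70 Cr + 17.37% × 2,560.00 Cr = 1,101.37 Cr
Long-Term Care Levy: 8.5% × 8,250.00 Cr = 701.25 Cr
Total withheld: 1,101.37 Cr + 701.25 Cr = 1,802.62 Cr
Net pay: 8,250.00 Cr − 1,802.62 Cr = 6,447.38 Cr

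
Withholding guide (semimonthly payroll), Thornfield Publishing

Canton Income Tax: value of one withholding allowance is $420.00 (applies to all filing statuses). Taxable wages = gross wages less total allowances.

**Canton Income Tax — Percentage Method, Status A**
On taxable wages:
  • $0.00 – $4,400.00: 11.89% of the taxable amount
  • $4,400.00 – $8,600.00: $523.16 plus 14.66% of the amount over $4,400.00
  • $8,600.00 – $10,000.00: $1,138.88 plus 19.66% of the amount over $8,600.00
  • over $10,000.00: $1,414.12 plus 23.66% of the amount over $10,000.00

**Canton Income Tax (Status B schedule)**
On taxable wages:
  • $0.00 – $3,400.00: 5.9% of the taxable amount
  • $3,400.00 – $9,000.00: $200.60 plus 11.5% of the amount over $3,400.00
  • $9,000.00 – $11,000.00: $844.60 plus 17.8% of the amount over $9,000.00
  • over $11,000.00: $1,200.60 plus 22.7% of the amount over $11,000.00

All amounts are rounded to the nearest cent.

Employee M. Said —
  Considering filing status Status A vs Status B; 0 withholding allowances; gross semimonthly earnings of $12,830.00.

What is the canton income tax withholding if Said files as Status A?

Canton Income Tax (Status A): taxable = $12,830.00
  $1,414.12 + 23.66% × ($12,830.00 − $10,000.00) = $1,414.12 + 23.66% × $2,830.00 = $2,083.70

$2,083.70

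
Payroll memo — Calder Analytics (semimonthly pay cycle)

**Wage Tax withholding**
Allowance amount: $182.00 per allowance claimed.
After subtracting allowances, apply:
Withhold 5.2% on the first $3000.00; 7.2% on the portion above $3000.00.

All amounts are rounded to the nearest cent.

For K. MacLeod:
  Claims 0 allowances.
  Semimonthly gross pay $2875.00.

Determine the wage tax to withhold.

Wage Tax: taxable = $2875.00
  5.2% × $2875.00 = $149.50

$149.50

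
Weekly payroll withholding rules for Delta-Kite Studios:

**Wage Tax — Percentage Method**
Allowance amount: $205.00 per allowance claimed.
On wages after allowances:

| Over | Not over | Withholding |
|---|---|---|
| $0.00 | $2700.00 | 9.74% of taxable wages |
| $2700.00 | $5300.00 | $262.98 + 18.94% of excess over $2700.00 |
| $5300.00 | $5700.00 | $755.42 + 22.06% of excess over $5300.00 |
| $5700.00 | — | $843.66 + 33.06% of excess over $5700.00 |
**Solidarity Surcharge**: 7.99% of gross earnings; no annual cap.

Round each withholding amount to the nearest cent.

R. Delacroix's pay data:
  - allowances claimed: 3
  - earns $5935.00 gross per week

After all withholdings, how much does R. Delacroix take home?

Wage Tax: taxable = $5935.00 − 3×$205.00 = $5320.00
  $755.42 + 22.06% × ($5320.00 − $5300.00) = $755.42 + 22.06% × $20.00 = $759.83
Solidarity Surcharge: 7.99% × $5935.00 = $474.21
Total withheld: $759.83 + $474.21 = $1234.04
Net pay: $5935.00 − $1234.04 = $4700.96

$4700.96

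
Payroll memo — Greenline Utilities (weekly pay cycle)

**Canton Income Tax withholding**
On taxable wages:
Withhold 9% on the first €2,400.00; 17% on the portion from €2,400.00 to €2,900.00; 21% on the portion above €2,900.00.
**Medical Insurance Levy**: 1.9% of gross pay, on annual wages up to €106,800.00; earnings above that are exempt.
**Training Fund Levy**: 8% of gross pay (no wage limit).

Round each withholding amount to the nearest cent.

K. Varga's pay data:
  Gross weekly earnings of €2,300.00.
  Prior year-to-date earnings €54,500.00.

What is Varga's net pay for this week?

€1,865.30

Canton Income Tax: taxable = €2,300.00
  9% × €2,300.00 = €207.00
Medical Insurance Levy: 1.9% × €2,300.00 = €43.70
Training Fund Levy: 8% × €2,300.00 = €184.00
Total withheld: €207.00 + €43.70 + €184.00 = €434.70
Net pay: €2,300.00 − €434.70 = €1,865.30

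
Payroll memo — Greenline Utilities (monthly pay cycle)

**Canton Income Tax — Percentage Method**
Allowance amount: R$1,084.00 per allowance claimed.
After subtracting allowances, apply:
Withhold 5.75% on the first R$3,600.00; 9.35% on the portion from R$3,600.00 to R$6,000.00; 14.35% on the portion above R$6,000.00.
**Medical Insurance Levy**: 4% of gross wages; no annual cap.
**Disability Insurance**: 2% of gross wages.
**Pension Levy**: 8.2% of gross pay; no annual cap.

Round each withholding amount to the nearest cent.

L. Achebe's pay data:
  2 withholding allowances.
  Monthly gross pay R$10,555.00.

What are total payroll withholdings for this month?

R$2,272.74

Canton Income Tax: taxable = R$10,555.00 − 2×R$1,084.00 = R$8,387.00
  R$431.40 + 14.35% × (R$8,387.00 − R$6,000.00) = R$431.40 + 14.35% × R$2,387.00 = R$773.93
Medical Insurance Levy: 4% × R$10,555.00 = R$422.20
Disability Insurance: 2% × R$10,555.00 = R$211.10
Pension Levy: 8.2% × R$10,555.00 = R$865.51
Total: R$773.93 + R$422.20 + R$211.10 + R$865.51 = R$2,272.74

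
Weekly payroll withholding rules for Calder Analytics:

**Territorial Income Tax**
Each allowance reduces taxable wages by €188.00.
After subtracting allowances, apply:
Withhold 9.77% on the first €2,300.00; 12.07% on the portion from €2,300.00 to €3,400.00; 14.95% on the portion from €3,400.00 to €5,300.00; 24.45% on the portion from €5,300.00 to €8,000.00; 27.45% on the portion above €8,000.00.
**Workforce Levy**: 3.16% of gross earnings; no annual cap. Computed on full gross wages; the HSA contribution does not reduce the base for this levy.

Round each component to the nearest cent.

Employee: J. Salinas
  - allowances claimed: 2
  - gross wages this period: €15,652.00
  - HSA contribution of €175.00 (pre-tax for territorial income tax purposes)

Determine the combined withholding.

Territorial Income Tax: taxable = €15,652.00 − €175.00 − 2×€188.00 = €15,101.00
  €1,301.68 + 27.45% × (€15,101.00 − €8,000.00) = €1,301.68 + 27.45% × €7,101.00 = €3,250.90
Workforce Levy: 3.16% × €15,652.00 = €494.60
Total: €3,250.90 + €494.60 = €3,745.50

€3,745.50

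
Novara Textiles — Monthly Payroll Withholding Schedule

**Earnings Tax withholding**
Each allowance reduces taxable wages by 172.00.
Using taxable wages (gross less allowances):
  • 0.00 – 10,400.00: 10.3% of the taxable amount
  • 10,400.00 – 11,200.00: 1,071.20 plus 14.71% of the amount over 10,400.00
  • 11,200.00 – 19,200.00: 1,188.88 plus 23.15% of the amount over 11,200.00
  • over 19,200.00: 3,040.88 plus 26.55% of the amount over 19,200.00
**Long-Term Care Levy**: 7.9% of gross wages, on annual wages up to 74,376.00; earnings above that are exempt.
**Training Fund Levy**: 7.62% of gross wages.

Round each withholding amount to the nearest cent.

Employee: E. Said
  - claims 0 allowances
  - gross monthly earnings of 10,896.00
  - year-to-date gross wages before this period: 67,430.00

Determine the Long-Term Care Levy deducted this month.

548.73

Long-Term Care Levy: cap 74,376.00 − YTD 67,430.00 = 6,946.00 subject; 7.9% × 6,946.00 = 548.73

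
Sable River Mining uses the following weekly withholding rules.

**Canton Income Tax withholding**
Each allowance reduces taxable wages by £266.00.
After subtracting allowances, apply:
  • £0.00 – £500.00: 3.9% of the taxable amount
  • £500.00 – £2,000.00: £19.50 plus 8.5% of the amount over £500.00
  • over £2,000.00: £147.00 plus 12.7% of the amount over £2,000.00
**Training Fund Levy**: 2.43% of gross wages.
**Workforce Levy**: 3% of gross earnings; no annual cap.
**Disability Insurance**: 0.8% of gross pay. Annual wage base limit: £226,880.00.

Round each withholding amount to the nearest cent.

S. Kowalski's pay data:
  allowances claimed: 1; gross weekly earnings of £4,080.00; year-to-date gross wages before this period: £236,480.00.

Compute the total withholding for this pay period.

£598.92

Canton Income Tax: taxable = £4,080.00 − 1×£266.00 = £3,814.00
  £147.00 + 12.7% × (£3,814.00 − £2,000.00) = £147.00 + 12.7% × £1,814.00 = £377.38
Training Fund Levy: 2.43% × £4,080.00 = £99.14
Workforce Levy: 3% × £4,080.00 = £122.40
Disability Insurance: YTD £236,480.00 ≥ cap £226,880.00 → £0.00
Total: £377.38 + £99.14 + £122.40 + £0.00 = £598.92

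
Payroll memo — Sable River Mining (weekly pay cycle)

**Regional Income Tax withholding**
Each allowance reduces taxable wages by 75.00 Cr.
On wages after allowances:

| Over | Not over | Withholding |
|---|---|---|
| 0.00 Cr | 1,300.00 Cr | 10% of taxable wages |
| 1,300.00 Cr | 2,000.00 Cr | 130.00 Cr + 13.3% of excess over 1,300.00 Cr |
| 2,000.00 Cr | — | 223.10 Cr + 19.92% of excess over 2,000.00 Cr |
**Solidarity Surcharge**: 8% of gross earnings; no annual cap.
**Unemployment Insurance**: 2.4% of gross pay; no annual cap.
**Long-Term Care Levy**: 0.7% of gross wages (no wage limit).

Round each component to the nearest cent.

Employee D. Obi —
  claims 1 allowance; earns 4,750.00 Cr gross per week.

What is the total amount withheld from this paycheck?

1,283.21 Cr

Regional Income Tax: taxable = 4,750.00 Cr − 1×75.00 Cr = 4,675.00 Cr
  223.10 Cr + 19.92% × (4,675.00 Cr − 2,000.00 Cr) = 223.10 Cr + 19.92% × 2,675.00 Cr = 755.96 Cr
Solidarity Surcharge: 8% × 4,750.00 Cr = 380.00 Cr
Unemployment Insurance: 2.4% × 4,750.00 Cr = 114.00 Cr
Long-Term Care Levy: 0.7% × 4,750.00 Cr = 33.25 Cr
Total: 755.96 Cr + 380.00 Cr + 114.00 Cr + 33.25 Cr = 1,283.21 Cr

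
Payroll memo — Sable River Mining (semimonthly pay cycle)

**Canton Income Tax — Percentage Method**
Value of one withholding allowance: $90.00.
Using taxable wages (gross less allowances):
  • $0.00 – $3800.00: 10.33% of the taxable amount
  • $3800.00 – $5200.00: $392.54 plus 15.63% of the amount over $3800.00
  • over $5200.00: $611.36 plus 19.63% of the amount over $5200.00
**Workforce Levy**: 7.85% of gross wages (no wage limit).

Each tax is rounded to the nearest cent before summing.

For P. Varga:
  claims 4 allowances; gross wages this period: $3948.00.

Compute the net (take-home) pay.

Canton Income Tax: taxable = $3948.00 − 4×$90.00 = $3588.00
  10.33% × $3588.00 = $370.64
Workforce Levy: 7.85% × $3948.00 = $309.92
Total withheld: $370.64 + $309.92 = $680.56
Net pay: $3948.00 − $680.56 = $3267.44

$3267.44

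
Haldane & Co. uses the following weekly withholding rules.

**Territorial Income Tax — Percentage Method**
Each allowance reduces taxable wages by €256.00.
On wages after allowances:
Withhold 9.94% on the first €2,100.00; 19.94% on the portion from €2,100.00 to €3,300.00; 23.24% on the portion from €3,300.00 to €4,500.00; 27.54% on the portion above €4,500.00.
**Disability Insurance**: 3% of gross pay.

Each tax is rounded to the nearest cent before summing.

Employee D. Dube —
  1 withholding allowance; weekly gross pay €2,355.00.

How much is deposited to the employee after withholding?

€2,075.71

Territorial Income Tax: taxable = €2,355.00 − 1×€256.00 = €2,099.00
  9.94% × €2,099.00 = €208.64
Disability Insurance: 3% × €2,355.00 = €70.65
Total withheld: €208.64 + €70.65 = €279.29
Net pay: €2,355.00 − €279.29 = €2,075.71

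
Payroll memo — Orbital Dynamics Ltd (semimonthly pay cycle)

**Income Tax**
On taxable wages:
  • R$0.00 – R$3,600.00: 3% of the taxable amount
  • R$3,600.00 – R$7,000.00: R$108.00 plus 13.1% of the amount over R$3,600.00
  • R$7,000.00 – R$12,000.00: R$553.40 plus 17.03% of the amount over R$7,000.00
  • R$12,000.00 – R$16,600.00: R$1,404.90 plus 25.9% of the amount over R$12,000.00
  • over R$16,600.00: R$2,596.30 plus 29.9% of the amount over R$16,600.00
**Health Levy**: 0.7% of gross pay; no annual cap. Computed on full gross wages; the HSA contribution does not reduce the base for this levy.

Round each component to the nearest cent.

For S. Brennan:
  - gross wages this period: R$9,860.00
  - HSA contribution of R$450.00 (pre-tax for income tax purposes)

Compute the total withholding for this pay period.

R$1,032.84

Income Tax: taxable = R$9,860.00 − R$450.00 = R$9,410.00
  R$553.40 + 17.03% × (R$9,410.00 − R$7,000.00) = R$553.40 + 17.03% × R$2,410.00 = R$963.82
Health Levy: 0.7% × R$9,860.00 = R$69.02
Total: R$963.82 + R$69.02 = R$1,032.84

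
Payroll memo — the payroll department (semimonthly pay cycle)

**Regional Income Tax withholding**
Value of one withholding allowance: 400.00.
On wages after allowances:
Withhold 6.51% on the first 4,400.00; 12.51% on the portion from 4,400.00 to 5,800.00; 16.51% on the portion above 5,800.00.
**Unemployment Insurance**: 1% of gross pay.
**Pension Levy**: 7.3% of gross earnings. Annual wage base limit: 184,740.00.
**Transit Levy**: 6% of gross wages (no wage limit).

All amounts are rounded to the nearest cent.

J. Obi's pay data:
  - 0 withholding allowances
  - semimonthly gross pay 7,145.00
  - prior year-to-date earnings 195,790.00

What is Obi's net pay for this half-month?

5,961.21

Regional Income Tax: taxable = 7,145.00
  461.58 + 16.51% × (7,145.00 − 5,800.00) = 461.58 + 16.51% × 1,345.00 = 683.64
Unemployment Insurance: 1% × 7,145.00 = 71.45
Pension Levy: YTD 195,790.00 ≥ cap 184,740.00 → 0.00
Transit Levy: 6% × 7,145.00 = 428.70
Total withheld: 683.64 + 71.45 + 0.00 + 428.70 = 1,183.79
Net pay: 7,145.00 − 1,183.79 = 5,961.21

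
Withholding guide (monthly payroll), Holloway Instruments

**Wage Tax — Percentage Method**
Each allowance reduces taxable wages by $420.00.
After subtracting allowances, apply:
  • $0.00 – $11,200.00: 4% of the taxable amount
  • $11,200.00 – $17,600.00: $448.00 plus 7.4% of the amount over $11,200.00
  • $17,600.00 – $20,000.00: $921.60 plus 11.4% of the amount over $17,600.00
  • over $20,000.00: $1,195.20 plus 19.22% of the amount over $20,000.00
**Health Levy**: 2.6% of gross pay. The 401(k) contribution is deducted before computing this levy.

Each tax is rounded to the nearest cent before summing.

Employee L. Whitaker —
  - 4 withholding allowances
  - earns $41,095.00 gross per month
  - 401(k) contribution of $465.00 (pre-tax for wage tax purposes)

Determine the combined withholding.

$5,893.77

Wage Tax: taxable = $41,095.00 − $465.00 − 4×$420.00 = $38,950.00
  $1,195.20 + 19.22% × ($38,950.00 − $20,000.00) = $1,195.20 + 19.22% × $18,950.00 = $4,837.39
Health Levy: 2.6% × $40,630.00 = $1,056.38
Total: $4,837.39 + $1,056.38 = $5,893.77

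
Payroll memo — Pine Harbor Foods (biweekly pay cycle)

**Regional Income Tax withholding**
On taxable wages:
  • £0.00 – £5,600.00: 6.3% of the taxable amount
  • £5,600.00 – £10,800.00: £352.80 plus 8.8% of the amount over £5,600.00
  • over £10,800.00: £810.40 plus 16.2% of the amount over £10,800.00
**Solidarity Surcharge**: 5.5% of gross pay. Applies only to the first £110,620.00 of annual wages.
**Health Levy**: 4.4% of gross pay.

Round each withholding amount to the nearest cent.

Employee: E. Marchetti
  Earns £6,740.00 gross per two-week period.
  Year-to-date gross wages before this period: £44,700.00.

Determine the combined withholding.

Regional Income Tax: taxable = £6,740.00
  £352.80 + 8.8% × (£6,740.00 − £5,600.00) = £352.80 + 8.8% × £1,140.00 = £453.12
Solidarity Surcharge: 5.5% × £6,740.00 = £370.70
Health Levy: 4.4% × £6,740.00 = £296.56
Total: £453.12 + £370.70 + £296.56 = £1,120.38

£1,120.38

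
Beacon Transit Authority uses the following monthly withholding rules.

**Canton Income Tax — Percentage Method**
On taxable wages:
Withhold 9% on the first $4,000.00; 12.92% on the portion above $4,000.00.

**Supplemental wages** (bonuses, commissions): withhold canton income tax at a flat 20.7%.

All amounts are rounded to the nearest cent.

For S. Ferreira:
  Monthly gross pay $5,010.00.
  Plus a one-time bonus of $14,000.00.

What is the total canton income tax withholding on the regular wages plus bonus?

$3,388.49

Canton Income Tax: taxable = $5,010.00
  $360.00 + 12.92% × ($5,010.00 − $4,000.00) = $360.00 + 12.92% × $1,010.00 = $490.49
Supplemental (20.7% flat on bonus): 20.7% × $14,000.00 = $2,898.00
Total canton income tax: $490.49 + $2,898.00 = $3,388.49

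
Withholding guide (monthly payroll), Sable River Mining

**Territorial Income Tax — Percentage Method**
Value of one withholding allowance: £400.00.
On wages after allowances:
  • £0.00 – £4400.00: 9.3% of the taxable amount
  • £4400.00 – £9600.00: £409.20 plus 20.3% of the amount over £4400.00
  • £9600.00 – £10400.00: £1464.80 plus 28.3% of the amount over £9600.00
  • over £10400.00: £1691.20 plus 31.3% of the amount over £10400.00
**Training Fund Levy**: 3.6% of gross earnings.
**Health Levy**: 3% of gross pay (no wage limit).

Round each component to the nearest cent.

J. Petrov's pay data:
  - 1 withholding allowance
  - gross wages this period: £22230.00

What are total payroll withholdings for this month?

Territorial Income Tax: taxable = £22230.00 − 1×£400.00 = £21830.00
  £1691.20 + 31.3% × (£21830.00 − £10400.00) = £1691.20 + 31.3% × £11430.00 = £5268.79
Training Fund Levy: 3.6% × £22230.00 = £800.28
Health Levy: 3% × £22230.00 = £666.90
Total: £5268.79 + £800.28 + £666.90 = £6735.97

£6735.97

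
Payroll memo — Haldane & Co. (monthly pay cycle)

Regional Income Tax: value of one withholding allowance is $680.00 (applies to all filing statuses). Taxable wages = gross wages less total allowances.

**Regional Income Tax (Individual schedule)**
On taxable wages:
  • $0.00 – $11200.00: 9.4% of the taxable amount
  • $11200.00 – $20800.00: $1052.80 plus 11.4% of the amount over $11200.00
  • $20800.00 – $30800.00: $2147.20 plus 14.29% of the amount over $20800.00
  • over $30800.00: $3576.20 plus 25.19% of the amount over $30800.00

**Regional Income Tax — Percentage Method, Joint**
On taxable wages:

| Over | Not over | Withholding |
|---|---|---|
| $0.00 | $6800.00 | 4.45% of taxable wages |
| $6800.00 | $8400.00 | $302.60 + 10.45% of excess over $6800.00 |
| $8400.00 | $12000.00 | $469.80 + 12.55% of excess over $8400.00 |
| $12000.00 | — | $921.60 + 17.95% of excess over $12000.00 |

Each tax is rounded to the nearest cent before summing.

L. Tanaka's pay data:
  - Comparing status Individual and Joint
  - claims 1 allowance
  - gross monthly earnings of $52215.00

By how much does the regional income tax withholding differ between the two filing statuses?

$781.22

Regional Income Tax (Individual): taxable = $52215.00 − 1×$680.00 = $51535.00
  $3576.20 + 25.19% × ($51535.00 − $30800.00) = $3576.20 + 25.19% × $20735.00 = $8799.35
Regional Income Tax (Joint): taxable = $52215.00 − 1×$680.00 = $51535.00
  $921.60 + 17.95% × ($51535.00 − $12000.00) = $921.60 + 17.95% × $39535.00 = $8018.13
Difference: |$8799.35 − $8018.13| = $781.22 (higher under Individual)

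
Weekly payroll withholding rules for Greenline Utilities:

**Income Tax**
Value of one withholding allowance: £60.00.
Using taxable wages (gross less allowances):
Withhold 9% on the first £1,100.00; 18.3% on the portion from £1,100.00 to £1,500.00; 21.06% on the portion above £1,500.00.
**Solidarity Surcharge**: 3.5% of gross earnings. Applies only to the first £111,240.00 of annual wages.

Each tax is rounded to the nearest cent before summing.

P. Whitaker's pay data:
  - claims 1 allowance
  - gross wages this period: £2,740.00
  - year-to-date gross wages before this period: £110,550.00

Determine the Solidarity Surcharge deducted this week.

Solidarity Surcharge: cap £111,240.00 − YTD £110,550.00 = £690.00 subject; 3.5% × £690.00 = £24.15

£24.15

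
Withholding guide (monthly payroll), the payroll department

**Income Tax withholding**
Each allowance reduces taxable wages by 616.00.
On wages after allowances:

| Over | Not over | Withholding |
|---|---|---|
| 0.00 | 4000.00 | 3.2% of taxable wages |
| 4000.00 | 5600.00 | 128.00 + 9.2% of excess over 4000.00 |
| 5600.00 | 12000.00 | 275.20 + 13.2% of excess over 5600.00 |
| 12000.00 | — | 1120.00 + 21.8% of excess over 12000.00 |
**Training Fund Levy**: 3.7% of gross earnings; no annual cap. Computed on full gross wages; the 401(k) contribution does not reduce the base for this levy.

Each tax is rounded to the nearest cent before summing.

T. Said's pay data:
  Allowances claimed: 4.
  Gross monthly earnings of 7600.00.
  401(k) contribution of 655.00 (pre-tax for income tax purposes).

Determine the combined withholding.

453.45

Income Tax: taxable = 7600.00 − 655.00 − 4×616.00 = 4481.00
  128.00 + 9.2% × (4481.00 − 4000.00) = 128.00 + 9.2% × 481.00 = 172.25
Training Fund Levy: 3.7% × 7600.00 = 281.20
Total: 172.25 + 281.20 = 453.45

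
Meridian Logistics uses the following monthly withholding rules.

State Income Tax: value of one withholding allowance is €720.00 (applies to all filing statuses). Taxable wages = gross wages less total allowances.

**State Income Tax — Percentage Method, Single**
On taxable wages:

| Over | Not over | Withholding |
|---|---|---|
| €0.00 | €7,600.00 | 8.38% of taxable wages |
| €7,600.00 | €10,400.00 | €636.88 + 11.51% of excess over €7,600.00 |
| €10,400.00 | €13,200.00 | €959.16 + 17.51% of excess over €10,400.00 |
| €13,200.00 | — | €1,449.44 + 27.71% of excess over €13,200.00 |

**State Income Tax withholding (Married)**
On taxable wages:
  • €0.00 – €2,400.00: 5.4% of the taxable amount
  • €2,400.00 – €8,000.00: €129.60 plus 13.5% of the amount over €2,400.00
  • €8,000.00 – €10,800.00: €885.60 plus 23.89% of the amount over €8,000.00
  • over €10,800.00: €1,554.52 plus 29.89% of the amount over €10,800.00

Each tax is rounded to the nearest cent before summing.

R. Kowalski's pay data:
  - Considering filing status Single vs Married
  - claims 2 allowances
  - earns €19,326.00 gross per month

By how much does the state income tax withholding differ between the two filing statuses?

€924.60

State Income Tax (Single): taxable = €19,326.00 − 2×€720.00 = €17,886.00
  €1,449.44 + 27.71% × (€17,886.00 − €13,200.00) = €1,449.44 + 27.71% × €4,686.00 = €2,747.93
State Income Tax (Married): taxable = €19,326.00 − 2×€720.00 = €17,886.00
  €1,554.52 + 29.89% × (€17,886.00 − €10,800.00) = €1,554.52 + 29.89% × €7,086.00 = €3,672.53
Difference: |€2,747.93 − €3,672.53| = €924.60 (higher under Married)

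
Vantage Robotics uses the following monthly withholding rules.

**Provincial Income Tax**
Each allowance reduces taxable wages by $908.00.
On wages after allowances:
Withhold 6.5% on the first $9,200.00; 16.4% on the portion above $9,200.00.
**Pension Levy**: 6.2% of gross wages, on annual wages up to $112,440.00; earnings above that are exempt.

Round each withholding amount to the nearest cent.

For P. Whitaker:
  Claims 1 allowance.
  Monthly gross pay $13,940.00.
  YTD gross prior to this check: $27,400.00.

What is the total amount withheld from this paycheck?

Provincial Income Tax: taxable = $13,940.00 − 1×$908.00 = $13,032.00
  $598.00 + 16.4% × ($13,032.00 − $9,200.00) = $598.00 + 16.4% × $3,832.00 = $1,226.45
Pension Levy: 6.2% × $13,940.00 = $864.28
Total: $1,226.45 + $864.28 = $2,090.73

$2,090.73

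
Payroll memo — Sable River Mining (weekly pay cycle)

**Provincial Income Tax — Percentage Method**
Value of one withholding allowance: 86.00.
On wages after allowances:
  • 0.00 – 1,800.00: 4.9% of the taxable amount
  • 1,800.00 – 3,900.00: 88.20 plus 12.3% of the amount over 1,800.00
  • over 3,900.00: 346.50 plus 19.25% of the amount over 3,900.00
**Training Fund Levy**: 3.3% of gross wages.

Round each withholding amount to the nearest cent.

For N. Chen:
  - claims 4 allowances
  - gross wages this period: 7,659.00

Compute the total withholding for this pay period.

1,256.64

Provincial Income Tax: taxable = 7,659.00 − 4×86.00 = 7,315.00
  346.50 + 19.25% × (7,315.00 − 3,900.00) = 346.50 + 19.25% × 3,415.00 = 1,003.89
Training Fund Levy: 3.3% × 7,659.00 = 252.75
Total: 1,003.89 + 252.75 = 1,256.64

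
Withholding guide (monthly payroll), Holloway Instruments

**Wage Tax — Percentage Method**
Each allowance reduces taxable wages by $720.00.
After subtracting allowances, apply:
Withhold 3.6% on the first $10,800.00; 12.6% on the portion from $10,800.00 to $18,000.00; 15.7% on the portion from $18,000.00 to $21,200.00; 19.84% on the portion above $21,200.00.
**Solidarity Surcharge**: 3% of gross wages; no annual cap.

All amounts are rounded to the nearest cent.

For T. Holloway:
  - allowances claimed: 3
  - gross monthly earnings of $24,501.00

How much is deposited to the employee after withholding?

Wage Tax: taxable = $24,501.00 − 3×$720.00 = $22,341.00
  $1,798.40 + 19.84% × ($22,341.00 − $21,200.00) = $1,798.40 + 19.84% × $1,141.00 = $2,024.77
Solidarity Surcharge: 3% × $24,501.00 = $735.03
Total withheld: $2,024.77 + $735.03 = $2,759.80
Net pay: $24,501.00 − $2,759.80 = $21,741.20

$21,741.20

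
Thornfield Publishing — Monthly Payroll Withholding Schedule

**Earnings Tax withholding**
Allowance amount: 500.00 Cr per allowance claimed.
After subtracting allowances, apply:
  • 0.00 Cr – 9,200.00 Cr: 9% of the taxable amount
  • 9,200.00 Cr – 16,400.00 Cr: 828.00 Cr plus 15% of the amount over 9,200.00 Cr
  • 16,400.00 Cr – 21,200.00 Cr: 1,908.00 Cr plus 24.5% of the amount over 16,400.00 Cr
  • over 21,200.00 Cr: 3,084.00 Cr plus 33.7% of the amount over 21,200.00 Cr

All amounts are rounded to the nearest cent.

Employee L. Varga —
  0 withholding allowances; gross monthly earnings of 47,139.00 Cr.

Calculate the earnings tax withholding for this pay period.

Earnings Tax: taxable = 47,139.00 Cr
  3,084.00 Cr + 33.7% × (47,139.00 Cr − 21,200.00 Cr) = 3,084.00 Cr + 33.7% × 25,939.00 Cr = 11,825.44 Cr

11,825.44 Cr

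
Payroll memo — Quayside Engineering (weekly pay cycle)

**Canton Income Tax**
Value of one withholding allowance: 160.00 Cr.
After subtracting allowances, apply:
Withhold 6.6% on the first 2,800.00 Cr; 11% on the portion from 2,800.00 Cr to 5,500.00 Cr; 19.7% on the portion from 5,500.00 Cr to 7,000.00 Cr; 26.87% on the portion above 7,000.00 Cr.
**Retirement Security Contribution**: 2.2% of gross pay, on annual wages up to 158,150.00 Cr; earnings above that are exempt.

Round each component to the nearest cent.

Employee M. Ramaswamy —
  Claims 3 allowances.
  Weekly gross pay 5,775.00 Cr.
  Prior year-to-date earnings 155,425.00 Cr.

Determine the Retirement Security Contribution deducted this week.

59.95 Cr

Retirement Security Contribution: cap 158,150.00 Cr − YTD 155,425.00 Cr = 2,725.00 Cr subject; 2.2% × 2,725.00 Cr = 59.95 Cr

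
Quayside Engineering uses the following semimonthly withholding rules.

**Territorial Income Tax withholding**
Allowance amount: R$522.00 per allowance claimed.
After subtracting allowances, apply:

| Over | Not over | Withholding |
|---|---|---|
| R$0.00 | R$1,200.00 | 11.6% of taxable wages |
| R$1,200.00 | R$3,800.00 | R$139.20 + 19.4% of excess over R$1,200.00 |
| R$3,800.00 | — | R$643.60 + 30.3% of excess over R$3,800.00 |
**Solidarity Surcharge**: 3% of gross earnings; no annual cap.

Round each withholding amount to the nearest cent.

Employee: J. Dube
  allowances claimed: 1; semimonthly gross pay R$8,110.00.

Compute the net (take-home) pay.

Territorial Income Tax: taxable = R$8,110.00 − 1×R$522.00 = R$7,588.00
  R$643.60 + 30.3% × (R$7,588.00 − R$3,800.00) = R$643.60 + 30.3% × R$3,788.00 = R$1,791.36
Solidarity Surcharge: 3% × R$8,110.00 = R$243.30
Total withheld: R$1,791.36 + R$243.30 = R$2,034.66
Net pay: R$8,110.00 − R$2,034.66 = R$6,075.34

R$6,075.34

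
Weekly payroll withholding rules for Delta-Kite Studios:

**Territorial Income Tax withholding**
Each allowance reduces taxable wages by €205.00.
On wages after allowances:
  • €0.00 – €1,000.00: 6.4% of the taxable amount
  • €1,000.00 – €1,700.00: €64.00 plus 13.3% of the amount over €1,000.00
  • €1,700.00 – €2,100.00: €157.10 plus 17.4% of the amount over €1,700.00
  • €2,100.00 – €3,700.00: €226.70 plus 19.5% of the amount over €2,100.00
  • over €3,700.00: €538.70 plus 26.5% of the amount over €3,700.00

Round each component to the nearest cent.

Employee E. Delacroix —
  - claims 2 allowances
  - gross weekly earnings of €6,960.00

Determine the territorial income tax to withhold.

Territorial Income Tax: taxable = €6,960.00 − 2×€205.00 = €6,550.00
  €538.70 + 26.5% × (€6,550.00 − €3,700.00) = €538.70 + 26.5% × €2,850.00 = €1,293.95

€1,293.95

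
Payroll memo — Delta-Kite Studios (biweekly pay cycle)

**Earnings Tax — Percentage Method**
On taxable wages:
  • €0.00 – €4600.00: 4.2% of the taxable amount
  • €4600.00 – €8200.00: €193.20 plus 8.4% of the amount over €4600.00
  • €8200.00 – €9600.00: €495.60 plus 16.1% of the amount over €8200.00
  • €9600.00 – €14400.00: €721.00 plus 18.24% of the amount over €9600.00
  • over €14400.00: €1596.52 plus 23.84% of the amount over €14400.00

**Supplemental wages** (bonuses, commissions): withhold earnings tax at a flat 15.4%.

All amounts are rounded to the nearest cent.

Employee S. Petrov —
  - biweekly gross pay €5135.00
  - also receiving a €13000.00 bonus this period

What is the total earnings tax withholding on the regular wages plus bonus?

Earnings Tax: taxable = €5135.00
  €193.20 + 8.4% × (€5135.00 − €4600.00) = €193.20 + 8.4% × €535.00 = €238.14
Supplemental (15.4% flat on bonus): 15.4% × €13000.00 = €2002.00
Total earnings tax: €238.14 + €2002.00 = €2240.14

€2240.14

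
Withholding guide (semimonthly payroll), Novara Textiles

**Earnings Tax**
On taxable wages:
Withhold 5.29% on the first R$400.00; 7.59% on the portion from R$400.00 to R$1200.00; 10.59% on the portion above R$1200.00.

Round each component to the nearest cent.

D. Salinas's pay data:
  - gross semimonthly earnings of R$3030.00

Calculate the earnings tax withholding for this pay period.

Earnings Tax: taxable = R$3030.00
  R$81.88 + 10.59% × (R$3030.00 − R$1200.00) = R$81.88 + 10.59% × R$1830.00 = R$275.68

R$275.68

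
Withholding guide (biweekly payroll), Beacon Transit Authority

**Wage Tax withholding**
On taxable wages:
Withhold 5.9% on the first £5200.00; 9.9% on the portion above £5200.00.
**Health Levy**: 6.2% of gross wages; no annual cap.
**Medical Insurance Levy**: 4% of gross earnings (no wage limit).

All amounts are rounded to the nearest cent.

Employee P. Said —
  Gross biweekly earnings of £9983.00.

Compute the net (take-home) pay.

£8184.41

Wage Tax: taxable = £9983.00
  £306.80 + 9.9% × (£9983.00 − £5200.00) = £306.80 + 9.9% × £4783.00 = £780.32
Health Levy: 6.2% × £9983.00 = £618.95
Medical Insurance Levy: 4% × £9983.00 = £399.32
Total withheld: £780.32 + £618.95 + £399.32 = £1798.59
Net pay: £9983.00 − £1798.59 = £8184.41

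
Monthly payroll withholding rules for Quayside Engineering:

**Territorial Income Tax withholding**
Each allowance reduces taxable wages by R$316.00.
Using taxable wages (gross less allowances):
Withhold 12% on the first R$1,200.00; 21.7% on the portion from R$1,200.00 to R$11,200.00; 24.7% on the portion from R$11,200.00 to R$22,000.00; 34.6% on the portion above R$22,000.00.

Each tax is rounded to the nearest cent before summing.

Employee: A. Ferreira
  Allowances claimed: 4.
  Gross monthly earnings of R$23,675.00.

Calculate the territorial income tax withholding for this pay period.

Territorial Income Tax: taxable = R$23,675.00 − 4×R$316.00 = R$22,411.00
  R$4,981.60 + 34.6% × (R$22,411.00 − R$22,000.00) = R$4,981.60 + 34.6% × R$411.00 = R$5,123.81

R$5,123.81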